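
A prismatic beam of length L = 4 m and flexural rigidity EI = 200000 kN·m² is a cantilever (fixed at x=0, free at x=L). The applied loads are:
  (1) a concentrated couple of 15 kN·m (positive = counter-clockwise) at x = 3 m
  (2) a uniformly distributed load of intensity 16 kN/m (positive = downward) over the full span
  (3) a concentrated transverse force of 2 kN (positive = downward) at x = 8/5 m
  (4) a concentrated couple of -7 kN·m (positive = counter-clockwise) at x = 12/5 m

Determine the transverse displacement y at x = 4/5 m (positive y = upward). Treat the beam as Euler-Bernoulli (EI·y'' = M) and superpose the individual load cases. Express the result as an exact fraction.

y(4/5) = -998/5859375 m

Load 1 — applied couple M₀=15 kN·m at a=3 m (b=L-a=1):
  y_1 = M₀x²/(2EI)  [x≤a] = 15·(4/5)²/(2·200000) = 3/125000 m
Load 2 — uniform load w=16 kN/m over full span:
  y_2 = -wx²(x²-4Lx+6L²)/(24EI) = -16·(4/5)²·((4/5)²-4·4·(4/5)+6·4²)/(24·200000) = -1048/5859375 m
Load 3 — point force P=2 kN at a=8/5 m (b=L-a=12/5):
  y_3 = -Px²(3a-x)/(6EI)  [x≤a] = -2·(4/5)²·(3·(8/5)-(4/5))/(6·200000) = -1/234375 m
Load 4 — applied couple M₀=-7 kN·m at a=12/5 m (b=L-a=8/5):
  y_4 = M₀x²/(2EI)  [x≤a] = (-7)·(4/5)²/(2·200000) = -7/625000 m
Superposition: y = Σ y_i = -998/5859375 m ≈ -0.000170 m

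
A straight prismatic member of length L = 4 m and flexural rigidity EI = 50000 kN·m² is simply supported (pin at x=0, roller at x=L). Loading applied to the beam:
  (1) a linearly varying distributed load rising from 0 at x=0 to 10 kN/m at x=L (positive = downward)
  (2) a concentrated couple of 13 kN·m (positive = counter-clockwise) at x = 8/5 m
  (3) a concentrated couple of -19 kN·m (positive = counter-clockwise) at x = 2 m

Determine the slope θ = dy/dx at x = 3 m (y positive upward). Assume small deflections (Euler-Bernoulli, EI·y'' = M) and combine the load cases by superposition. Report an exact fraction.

Load 1 — triangular load w₀=10 kN/m (0→w₀ over full span):
  θ_1 = -w₀(7L⁴-30L²x²+15x⁴)/(360LEI) = -10·(7·4⁴-30·4²·3²+15·3⁴)/(360·4·50000) = 1313/7200000 rad
Load 2 — applied couple M₀=13 kN·m at a=8/5 m (b=L-a=12/5):
  θ_2 = (M₀x²/(2L)-M₀(x-a)+C₁)/EI  [x>a] with C₁=M₀(3b²-L²)/(6L)=52/75 = (13·3²/(2·4)-13·(3-(8/5))+(52/75))/50000 = -1729/30000000 rad
Load 3 — applied couple M₀=-19 kN·m at a=2 m (b=L-a=2):
  θ_3 = (M₀x²/(2L)-M₀(x-a)+C₁)/EI  [x>a] with C₁=M₀(3b²-L²)/(6L)=19/6 = ((-19)·3²/(2·4)-(-19)·(3-2)+(19/6))/50000 = 19/1200000 rad
Superposition: θ = Σ θ_i = 25301/180000000 rad ≈ 0.000141 rad

θ(3) = 25301/180000000 rad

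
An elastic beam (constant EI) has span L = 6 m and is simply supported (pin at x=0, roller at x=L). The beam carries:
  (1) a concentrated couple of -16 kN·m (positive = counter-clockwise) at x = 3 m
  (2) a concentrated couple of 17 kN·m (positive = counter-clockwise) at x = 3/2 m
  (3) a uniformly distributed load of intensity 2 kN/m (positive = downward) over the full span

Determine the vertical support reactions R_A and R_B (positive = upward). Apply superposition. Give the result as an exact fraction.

R_A = 37/6 kN, R_B = 35/6 kN

Load 1 — applied couple M₀=-16 kN·m at a=3 m (b=L-a=3):
  R_A = M₀/L = (-16)/6 = -8/3 kN
  R_B = -M₀/L = -(-16)/6 = 8/3 kN
Load 2 — applied couple M₀=17 kN·m at a=3/2 m (b=L-a=9/2):
  R_A = M₀/L = 17/6 kN
  R_B = -M₀/L = -17/6 kN
Load 3 — uniform load w=2 kN/m over full span:
  R_A = wL/2 = 2·6/2 = 6 kN
  R_B = wL/2 = 2·6/2 = 6 kN
Superposition: R_A = 37/6 kN, R_B = 35/6 kN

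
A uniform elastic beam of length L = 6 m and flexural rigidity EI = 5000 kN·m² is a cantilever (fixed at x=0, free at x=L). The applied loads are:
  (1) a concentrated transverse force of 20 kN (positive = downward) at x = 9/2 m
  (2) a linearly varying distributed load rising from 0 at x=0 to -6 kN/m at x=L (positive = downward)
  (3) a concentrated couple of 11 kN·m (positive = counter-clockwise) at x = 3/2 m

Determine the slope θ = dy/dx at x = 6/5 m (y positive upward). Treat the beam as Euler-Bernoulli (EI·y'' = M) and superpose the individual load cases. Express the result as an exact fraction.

θ(6/5) = -537/390625 rad

Load 1 — point force P=20 kN at a=9/2 m (b=L-a=3/2):
  θ_1 = -Px(2a-x)/(2EI)  [x≤a] = -20·(6/5)·(2·(9/2)-(6/5))/(2·5000) = -117/6250 rad
Load 2 — triangular load w₀=-6 kN/m (0→w₀ over full span):
  θ_2 = (w₀Lx²/4-w₀L²x/3-w₀x⁴/(24L))/EI = ((-6)·6·(6/5)²/4-(-6)·6²·(6/5)/3-(-6)·(6/5)⁴/(24·6))/5000 = 22977/1562500 rad
Load 3 — applied couple M₀=11 kN·m at a=3/2 m (b=L-a=9/2):
  θ_3 = M₀x/EI  [x≤a] = 11·(6/5)/5000 = 33/12500 rad
Superposition: θ = Σ θ_i = -537/390625 rad ≈ -0.001375 rad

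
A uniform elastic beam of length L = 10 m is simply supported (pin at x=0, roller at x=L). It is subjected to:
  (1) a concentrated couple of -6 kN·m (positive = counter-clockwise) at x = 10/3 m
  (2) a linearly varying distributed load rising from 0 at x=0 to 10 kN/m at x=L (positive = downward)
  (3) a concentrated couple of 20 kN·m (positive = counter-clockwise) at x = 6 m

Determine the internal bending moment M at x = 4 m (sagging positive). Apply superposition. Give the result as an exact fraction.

Load 1 — applied couple M₀=-6 kN·m at a=10/3 m (b=L-a=20/3):
  M_1 = M₀x/L - M₀  [x>a] = (-6)·4/10 - (-6) = 18/5 kN·m
Load 2 — triangular load w₀=10 kN/m (0→w₀ over full span):
  M_2 = w₀Lx/6 - w₀x³/(6L) = 10·10·4/6 - 10·4³/(6·10) = 56 kN·m
Load 3 — applied couple M₀=20 kN·m at a=6 m (b=L-a=4):
  M_3 = M₀x/L  [x≤a] = 20·4/10 = 8 kN·m
Superposition: M = Σ M_i = 338/5 kN·m ≈ 67.600000 kN·m

M(4) = 338/5 kN·m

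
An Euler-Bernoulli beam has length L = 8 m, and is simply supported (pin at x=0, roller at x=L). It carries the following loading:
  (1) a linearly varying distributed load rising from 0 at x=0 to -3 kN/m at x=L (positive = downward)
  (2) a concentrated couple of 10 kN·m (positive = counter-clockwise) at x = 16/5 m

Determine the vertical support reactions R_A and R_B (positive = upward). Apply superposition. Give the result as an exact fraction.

Load 1 — triangular load w₀=-3 kN/m (0→w₀ over full span):
  R_A = w₀L/6 = (-3)·8/6 = -4 kN
  R_B = w₀L/3 = (-3)·8/3 = -8 kN
Load 2 — applied couple M₀=10 kN·m at a=16/5 m (b=L-a=24/5):
  R_A = M₀/L = 10/8 = 5/4 kN
  R_B = -M₀/L = -10/8 = -5/4 kN
Superposition: R_A = -11/4 kN, R_B = -37/4 kN

R_A = -11/4 kN, R_B = -37/4 kN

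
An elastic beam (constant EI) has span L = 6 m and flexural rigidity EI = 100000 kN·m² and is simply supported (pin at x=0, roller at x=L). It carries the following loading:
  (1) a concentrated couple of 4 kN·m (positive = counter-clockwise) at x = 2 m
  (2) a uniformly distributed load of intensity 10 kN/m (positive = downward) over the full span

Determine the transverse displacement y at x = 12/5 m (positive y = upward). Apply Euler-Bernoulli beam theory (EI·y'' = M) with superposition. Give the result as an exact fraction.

Load 1 — applied couple M₀=4 kN·m at a=2 m (b=L-a=4):
  y_1 = (M₀x³/(6L)-M₀(x-a)²/2+C₁x)/EI  [x>a] with C₁=M₀(3b²-L²)/(6L)=4/3 = (4·(12/5)³/(6·6)-4·((12/5)-2)²/2+(4/3)·(12/5))/100000 = 69/1562500 m
Load 2 — uniform load w=10 kN/m over full span:
  y_2 = -wx(L³-2Lx²+x³)/(24EI) = -10·(12/5)·(6³-2·6·(12/5)²+(12/5)³)/(24·100000) = -2511/1562500 m
Superposition: y = Σ y_i = -1221/781250 m ≈ -0.001563 m

y(12/5) = -1221/781250 m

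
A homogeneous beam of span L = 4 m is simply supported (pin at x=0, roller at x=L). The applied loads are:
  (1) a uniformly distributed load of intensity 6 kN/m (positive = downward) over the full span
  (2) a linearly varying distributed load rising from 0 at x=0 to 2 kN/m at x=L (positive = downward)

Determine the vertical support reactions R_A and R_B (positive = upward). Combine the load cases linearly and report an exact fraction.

R_A = 40/3 kN, R_B = 44/3 kN

Load 1 — uniform load w=6 kN/m over full span:
  R_A = wL/2 = 6·4/2 = 12 kN
  R_B = wL/2 = 6·4/2 = 12 kN
Load 2 — triangular load w₀=2 kN/m (0→w₀ over full span):
  R_A = w₀L/6 = 2·4/6 = 4/3 kN
  R_B = w₀L/3 = 2·4/3 = 8/3 kN
Superposition: R_A = 40/3 kN, R_B = 44/3 kN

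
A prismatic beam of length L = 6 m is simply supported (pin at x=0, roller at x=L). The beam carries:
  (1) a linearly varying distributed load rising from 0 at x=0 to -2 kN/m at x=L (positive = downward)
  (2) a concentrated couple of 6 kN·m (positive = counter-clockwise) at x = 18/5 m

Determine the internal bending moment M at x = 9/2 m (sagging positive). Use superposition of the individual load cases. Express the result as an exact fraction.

Load 1 — triangular load w₀=-2 kN/m (0→w₀ over full span):
  M_1 = w₀Lx/6 - w₀x³/(6L) = (-2)·6·(9/2)/6 - (-2)·(9/2)³/(6·6) = -63/16 kN·m
Load 2 — applied couple M₀=6 kN·m at a=18/5 m (b=L-a=12/5):
  M_2 = M₀x/L - M₀  [x>a] = 6·(9/2)/6 - 6 = -3/2 kN·m
Superposition: M = Σ M_i = -87/16 kN·m ≈ -5.437500 kN·m

M(9/2) = -87/16 kN·m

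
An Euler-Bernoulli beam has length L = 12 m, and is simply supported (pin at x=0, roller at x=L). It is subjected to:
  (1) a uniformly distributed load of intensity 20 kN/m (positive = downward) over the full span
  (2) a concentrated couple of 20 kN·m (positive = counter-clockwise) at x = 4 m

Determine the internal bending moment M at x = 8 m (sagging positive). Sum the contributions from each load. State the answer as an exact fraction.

M(8) = 940/3 kN·m

Load 1 — uniform load w=20 kN/m over full span:
  M_1 = wx(L-x)/2 = 20·8·(12-8)/2 = 320 kN·m
Load 2 — applied couple M₀=20 kN·m at a=4 m (b=L-a=8):
  M_2 = M₀x/L - M₀  [x>a] = 20·8/12 - 20 = -20/3 kN·m
Superposition: M = Σ M_i = 940/3 kN·m ≈ 313.333333 kN·m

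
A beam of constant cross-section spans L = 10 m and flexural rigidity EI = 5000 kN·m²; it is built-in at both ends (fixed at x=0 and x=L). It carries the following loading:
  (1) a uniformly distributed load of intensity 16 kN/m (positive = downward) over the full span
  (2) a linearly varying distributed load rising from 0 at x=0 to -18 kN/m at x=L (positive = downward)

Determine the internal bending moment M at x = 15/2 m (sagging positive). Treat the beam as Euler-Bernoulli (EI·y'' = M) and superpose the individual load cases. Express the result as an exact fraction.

M(15/2) = 35/48 kN·m

Load 1 — uniform load w=16 kN/m over full span:
  M_1 = wLx/2 - wL²/12 - wx²/2 = 16·10·(15/2)/2 - 16·10²/12 - 16·(15/2)²/2 = 50/3 kN·m
Load 2 — triangular load w₀=-18 kN/m (0→w₀ over full span):
  M_2 = 3w₀Lx/20 - w₀L²/30 - w₀x³/(6L) = 3·(-18)·10·(15/2)/20 - (-18)·10²/30 - (-18)·(15/2)³/(6·10) = -255/16 kN·m
Superposition: M = Σ M_i = 35/48 kN·m ≈ 0.729167 kN·m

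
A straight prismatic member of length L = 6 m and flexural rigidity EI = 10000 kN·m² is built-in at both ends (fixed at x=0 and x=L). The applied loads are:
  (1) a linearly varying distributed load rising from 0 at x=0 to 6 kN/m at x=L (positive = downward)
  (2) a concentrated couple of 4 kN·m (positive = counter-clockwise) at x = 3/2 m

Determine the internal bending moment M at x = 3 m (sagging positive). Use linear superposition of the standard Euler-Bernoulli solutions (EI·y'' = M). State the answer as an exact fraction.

M(3) = 7/2 kN·m

Load 1 — triangular load w₀=6 kN/m (0→w₀ over full span):
  M_1 = 3w₀Lx/20 - w₀L²/30 - w₀x³/(6L) = 3·6·6·3/20 - 6·6²/30 - 6·3³/(6·6) = 9/2 kN·m
Load 2 — applied couple M₀=4 kN·m at a=3/2 m (b=L-a=9/2):
  M_2 = R_Ax - M_A - M₀  [x>a] with R_A=3/4, M_A=-3/4 = (3/4)·3 - (-3/4) - 4 = -1 kN·m
Superposition: M = Σ M_i = 7/2 kN·m ≈ 3.500000 kN·m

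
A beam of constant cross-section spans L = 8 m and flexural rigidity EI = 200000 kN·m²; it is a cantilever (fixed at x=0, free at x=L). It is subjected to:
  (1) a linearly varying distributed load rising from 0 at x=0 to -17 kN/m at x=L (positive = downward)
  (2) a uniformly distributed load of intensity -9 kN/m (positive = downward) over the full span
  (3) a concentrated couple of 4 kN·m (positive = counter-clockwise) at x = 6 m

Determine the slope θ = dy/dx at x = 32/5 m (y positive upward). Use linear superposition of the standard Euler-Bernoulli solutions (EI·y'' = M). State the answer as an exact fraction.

θ(32/5) = 436601/46875000 rad

Load 1 — triangular load w₀=-17 kN/m (0→w₀ over full span):
  θ_1 = (w₀Lx²/4-w₀L²x/3-w₀x⁴/(24L))/EI = ((-17)·8·(32/5)²/4-(-17)·8²·(32/5)/3-(-17)·(32/5)⁴/(24·8))/200000 = 31552/5859375 rad
Load 2 — uniform load w=-9 kN/m over full span:
  θ_2 = -wx(x²-3Lx+3L²)/(6EI) = -(-9)·(32/5)·((32/5)²-3·8·(32/5)+3·8²)/(6·200000) = 1488/390625 rad
Load 3 — applied couple M₀=4 kN·m at a=6 m (b=L-a=2):
  θ_3 = M₀a/EI  [x>a] = 4·6/200000 = 3/25000 rad
Superposition: θ = Σ θ_i = 436601/46875000 rad ≈ 0.009314 rad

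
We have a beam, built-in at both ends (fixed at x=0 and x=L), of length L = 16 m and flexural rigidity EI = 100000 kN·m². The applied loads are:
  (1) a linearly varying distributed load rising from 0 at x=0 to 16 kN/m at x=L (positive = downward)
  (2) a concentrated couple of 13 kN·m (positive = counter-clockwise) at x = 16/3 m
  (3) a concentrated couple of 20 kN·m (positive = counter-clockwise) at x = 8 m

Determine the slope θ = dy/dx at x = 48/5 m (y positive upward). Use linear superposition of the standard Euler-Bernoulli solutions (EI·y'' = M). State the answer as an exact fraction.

Load 1 — triangular load w₀=16 kN/m (0→w₀ over full span):
  θ_1 = -w₀(2x(L-x)(L-2x)(x+2L)+x²(L-x)²)/(120LEI) = -16·(2·(48/5)·(16-(48/5))·(16-2·(48/5))·((48/5)+2·16)+(48/5)²·(16-(48/5))²)/(120·16·100000) = 2048/1953125 rad
Load 2 — applied couple M₀=13 kN·m at a=16/3 m (b=L-a=32/3):
  θ_2 = (R_Ax²/2 - M_Ax - M₀(x-a))/EI  [x>a] with R_A=13/12, M_A=0 = ((13/12)·(48/5)²/2 - 0·(48/5) - 13·((48/5)-(16/3)))/100000 = -13/234375 rad
Load 3 — applied couple M₀=20 kN·m at a=8 m (b=L-a=8):
  θ_3 = (R_Ax²/2 - M_Ax - M₀(x-a))/EI  [x>a] with R_A=15/8, M_A=5 = ((15/8)·(48/5)²/2 - 5·(48/5) - 20·((48/5)-8))/100000 = 1/15625 rad
Superposition: θ = Σ θ_i = 6194/5859375 rad ≈ 0.001057 rad

θ(48/5) = 6194/5859375 rad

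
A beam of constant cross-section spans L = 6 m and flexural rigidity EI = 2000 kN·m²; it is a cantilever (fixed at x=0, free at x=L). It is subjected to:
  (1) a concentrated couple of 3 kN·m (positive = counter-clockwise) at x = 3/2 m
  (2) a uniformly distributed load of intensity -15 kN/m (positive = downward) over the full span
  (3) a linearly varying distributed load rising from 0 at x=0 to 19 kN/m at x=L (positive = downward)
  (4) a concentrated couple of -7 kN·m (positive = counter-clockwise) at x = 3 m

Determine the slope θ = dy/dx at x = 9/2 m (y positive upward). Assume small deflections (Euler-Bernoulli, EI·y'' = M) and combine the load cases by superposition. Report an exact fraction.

Load 1 — applied couple M₀=3 kN·m at a=3/2 m (b=L-a=9/2):
  θ_1 = M₀a/EI  [x>a] = 3·(3/2)/2000 = 9/4000 rad
Load 2 — uniform load w=-15 kN/m over full span:
  θ_2 = -wx(x²-3Lx+3L²)/(6EI) = -(-15)·(9/2)·((9/2)²-3·6·(9/2)+3·6²)/(6·2000) = 1701/6400 rad
Load 3 — triangular load w₀=19 kN/m (0→w₀ over full span):
  θ_3 = (w₀Lx²/4-w₀L²x/3-w₀x⁴/(24L))/EI = (19·6·(9/2)²/4-19·6²·(9/2)/3-19·(9/2)⁴/(24·6))/2000 = -128763/512000 rad
Load 4 — applied couple M₀=-7 kN·m at a=3 m (b=L-a=3):
  θ_4 = M₀a/EI  [x>a] = (-7)·3/2000 = -21/2000 rad
Superposition: θ = Σ θ_i = 3093/512000 rad ≈ 0.006041 rad

θ(9/2) = 3093/512000 rad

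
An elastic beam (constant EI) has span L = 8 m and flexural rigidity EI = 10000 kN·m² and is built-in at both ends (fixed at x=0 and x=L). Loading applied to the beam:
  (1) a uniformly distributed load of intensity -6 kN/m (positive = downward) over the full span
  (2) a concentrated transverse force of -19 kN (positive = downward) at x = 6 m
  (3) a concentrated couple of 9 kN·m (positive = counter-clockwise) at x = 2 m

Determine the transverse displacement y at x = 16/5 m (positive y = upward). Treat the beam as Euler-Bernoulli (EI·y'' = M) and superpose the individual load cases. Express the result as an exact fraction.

y(16/5) = 82801/9375000 m

Load 1 — uniform load w=-6 kN/m over full span:
  y_1 = -wx²(L-x)²/(24EI) = -(-6)·(16/5)²·(8-(16/5))²/(24·10000) = 2304/390625 m
Load 2 — point force P=-19 kN at a=6 m (b=L-a=2):
  y_2 = -Pb²x²(3aL-(3a+b)x)/(6L³EI)  [x≤a] = -(-19)·2²·(16/5)²·(3·6·8-(3·6+2)·(16/5))/(6·8³·10000) = 19/9375 m
Load 3 — applied couple M₀=9 kN·m at a=2 m (b=L-a=6):
  y_3 = (R_Ax³/6 - M_Ax²/2 - M₀(x-a)²/2)/EI  [x>a] with R_A=81/64, M_A=-27/16 = ((81/64)·(16/5)³/6 - (-27/16)·(16/5)²/2 - 9·((16/5)-2)²/2)/10000 = 567/625000 m
Superposition: y = Σ y_i = 82801/9375000 m ≈ 0.008832 m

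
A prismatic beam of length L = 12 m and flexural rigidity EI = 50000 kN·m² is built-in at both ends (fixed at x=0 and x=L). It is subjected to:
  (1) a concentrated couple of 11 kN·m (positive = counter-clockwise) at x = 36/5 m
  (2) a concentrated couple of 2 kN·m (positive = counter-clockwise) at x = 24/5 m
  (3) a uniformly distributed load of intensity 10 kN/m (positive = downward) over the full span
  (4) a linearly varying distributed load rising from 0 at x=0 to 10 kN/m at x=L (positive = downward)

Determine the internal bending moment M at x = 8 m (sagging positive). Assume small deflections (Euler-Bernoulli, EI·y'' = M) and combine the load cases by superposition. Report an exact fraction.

Load 1 — applied couple M₀=11 kN·m at a=36/5 m (b=L-a=24/5):
  M_1 = R_Ax - M_A - M₀  [x>a] with R_A=33/25, M_A=88/25 = (33/25)·8 - (88/25) - 11 = -99/25 kN·m
Load 2 — applied couple M₀=2 kN·m at a=24/5 m (b=L-a=36/5):
  M_2 = R_Ax - M_A - M₀  [x>a] with R_A=6/25, M_A=6/25 = (6/25)·8 - (6/25) - 2 = -8/25 kN·m
Load 3 — uniform load w=10 kN/m over full span:
  M_3 = wLx/2 - wL²/12 - wx²/2 = 10·12·8/2 - 10·12²/12 - 10·8²/2 = 40 kN·m
Load 4 — triangular load w₀=10 kN/m (0→w₀ over full span):
  M_4 = 3w₀Lx/20 - w₀L²/30 - w₀x³/(6L) = 3·10·12·8/20 - 10·12²/30 - 10·8³/(6·12) = 224/9 kN·m
Superposition: M = Σ M_i = 13637/225 kN·m ≈ 60.608889 kN·m

M(8) = 13637/225 kN·m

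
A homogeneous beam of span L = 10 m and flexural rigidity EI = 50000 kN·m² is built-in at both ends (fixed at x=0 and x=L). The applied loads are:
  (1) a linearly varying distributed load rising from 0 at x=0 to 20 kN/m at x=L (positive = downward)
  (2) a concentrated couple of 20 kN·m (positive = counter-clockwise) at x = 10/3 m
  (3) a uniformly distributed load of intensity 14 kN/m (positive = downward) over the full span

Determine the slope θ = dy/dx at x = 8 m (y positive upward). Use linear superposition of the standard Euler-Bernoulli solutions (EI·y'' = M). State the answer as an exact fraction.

θ(8) = 71/18750 rad

Load 1 — triangular load w₀=20 kN/m (0→w₀ over full span):
  θ_1 = -w₀(2x(L-x)(L-2x)(x+2L)+x²(L-x)²)/(120LEI) = -20·(2·8·(10-8)·(10-2·8)·(8+2·10)+8²·(10-8)²)/(120·10·50000) = 16/9375 rad
Load 2 — applied couple M₀=20 kN·m at a=10/3 m (b=L-a=20/3):
  θ_2 = (R_Ax²/2 - M_Ax - M₀(x-a))/EI  [x>a] with R_A=8/3, M_A=0 = ((8/3)·8²/2 - 0·8 - 20·(8-(10/3)))/50000 = -1/6250 rad
Load 3 — uniform load w=14 kN/m over full span:
  θ_3 = -wx(L-x)(L-2x)/(12EI) = -14·8·(10-8)·(10-2·8)/(12·50000) = 7/3125 rad
Superposition: θ = Σ θ_i = 71/18750 rad ≈ 0.003787 rad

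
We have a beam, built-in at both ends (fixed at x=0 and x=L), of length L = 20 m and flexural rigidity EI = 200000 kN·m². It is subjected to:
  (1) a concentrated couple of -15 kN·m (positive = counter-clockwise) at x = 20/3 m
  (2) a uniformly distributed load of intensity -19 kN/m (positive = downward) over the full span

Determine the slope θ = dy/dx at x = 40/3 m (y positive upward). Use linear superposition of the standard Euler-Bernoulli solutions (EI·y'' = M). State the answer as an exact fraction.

Load 1 — applied couple M₀=-15 kN·m at a=20/3 m (b=L-a=40/3):
  θ_1 = (R_Ax²/2 - M_Ax - M₀(x-a))/EI  [x>a] with R_A=-1, M_A=0 = ((-1)·(40/3)²/2 - 0·(40/3) - (-15)·((40/3)-(20/3)))/200000 = 1/18000 rad
Load 2 — uniform load w=-19 kN/m over full span:
  θ_2 = -wx(L-x)(L-2x)/(12EI) = -(-19)·(40/3)·(20-(40/3))·(20-2·(40/3))/(12·200000) = -19/4050 rad
Superposition: θ = Σ θ_i = -751/162000 rad ≈ -0.004636 rad

θ(40/3) = -751/162000 rad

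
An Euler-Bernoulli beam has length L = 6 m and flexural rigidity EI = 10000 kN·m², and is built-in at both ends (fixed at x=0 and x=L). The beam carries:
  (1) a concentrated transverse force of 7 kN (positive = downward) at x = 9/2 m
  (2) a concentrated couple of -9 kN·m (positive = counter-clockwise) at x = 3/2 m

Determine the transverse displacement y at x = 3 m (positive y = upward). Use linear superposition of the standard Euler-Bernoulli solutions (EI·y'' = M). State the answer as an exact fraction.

Load 1 — point force P=7 kN at a=9/2 m (b=L-a=3/2):
  y_1 = -Pb²x²(3aL-(3a+b)x)/(6L³EI)  [x≤a] = -7·(3/2)²·3²·(3·(9/2)·6-(3·(9/2)+(3/2))·3)/(6·6³·10000) = -63/160000 m
Load 2 — applied couple M₀=-9 kN·m at a=3/2 m (b=L-a=9/2):
  y_2 = (R_Ax³/6 - M_Ax²/2 - M₀(x-a)²/2)/EI  [x>a] with R_A=-27/16, M_A=27/16 = ((-27/16)·3³/6 - (27/16)·3²/2 - (-9)·(3-(3/2))²/2)/10000 = -81/160000 m
Superposition: y = Σ y_i = -9/10000 m ≈ -0.000900 m

y(3) = -9/10000 m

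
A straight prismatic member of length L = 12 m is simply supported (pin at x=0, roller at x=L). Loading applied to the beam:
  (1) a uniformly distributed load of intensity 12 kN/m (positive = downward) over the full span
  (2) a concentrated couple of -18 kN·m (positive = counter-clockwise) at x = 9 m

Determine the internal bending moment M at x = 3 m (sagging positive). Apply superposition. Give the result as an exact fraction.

M(3) = 315/2 kN·m

Load 1 — uniform load w=12 kN/m over full span:
  M_1 = wx(L-x)/2 = 12·3·(12-3)/2 = 162 kN·m
Load 2 — applied couple M₀=-18 kN·m at a=9 m (b=L-a=3):
  M_2 = M₀x/L  [x≤a] = (-18)·3/12 = -9/2 kN·m
Superposition: M = Σ M_i = 315/2 kN·m ≈ 157.500000 kN·m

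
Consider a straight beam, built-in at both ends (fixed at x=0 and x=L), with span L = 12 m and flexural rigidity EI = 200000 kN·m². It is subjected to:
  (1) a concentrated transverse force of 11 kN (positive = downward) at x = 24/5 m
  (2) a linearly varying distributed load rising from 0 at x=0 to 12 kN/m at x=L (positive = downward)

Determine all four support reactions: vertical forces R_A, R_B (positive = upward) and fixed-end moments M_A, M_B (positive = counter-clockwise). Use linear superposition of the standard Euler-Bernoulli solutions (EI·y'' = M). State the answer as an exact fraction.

Load 1 — point force P=11 kN at a=24/5 m (b=L-a=36/5):
  R_A = Pb²(3a+b)/L³ = 11·(36/5)²·(3·(24/5)+(36/5))/12³ = 891/125 kN
  M_A = Pab²/L² = 11·(24/5)·(36/5)²/12² = 2376/125 kN·m
  R_B = Pa²(a+3b)/L³ = 11·(24/5)²·((24/5)+3·(36/5))/12³ = 484/125 kN
  M_B = -Pa²b/L² = -11·(24/5)²·(36/5)/12² = -1584/125 kN·m
Load 2 — triangular load w₀=12 kN/m (0→w₀ over full span):
  R_A = 3w₀L/20 = 3·12·12/20 = 108/5 kN
  M_A = w₀L²/30 = 12·12²/30 = 288/5 kN·m
  R_B = 7w₀L/20 = 7·12·12/20 = 252/5 kN
  M_B = -w₀L²/20 = -12·12²/20 = -432/5 kN·m
Superposition: R_A = 3591/125 kN, M_A = 9576/125 kN·m, R_B = 6784/125 kN, M_B = -12384/125 kN·m

R_A = 3591/125 kN, M_A = 9576/125 kN·m, R_B = 6784/125 kN, M_B = -12384/125 kN·m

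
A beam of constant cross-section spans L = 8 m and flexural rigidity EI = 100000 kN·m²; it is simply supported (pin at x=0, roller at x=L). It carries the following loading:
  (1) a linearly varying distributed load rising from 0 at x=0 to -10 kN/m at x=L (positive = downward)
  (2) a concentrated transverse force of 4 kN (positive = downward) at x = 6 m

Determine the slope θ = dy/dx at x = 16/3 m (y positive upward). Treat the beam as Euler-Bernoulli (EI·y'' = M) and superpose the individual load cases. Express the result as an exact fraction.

θ(16/3) = -5311/12150000 rad

Load 1 — triangular load w₀=-10 kN/m (0→w₀ over full span):
  θ_1 = -w₀(7L⁴-30L²x²+15x⁴)/(360LEI) = -(-10)·(7·8⁴-30·8²·(16/3)²+15·(16/3)⁴)/(360·8·100000) = -364/759375 rad
Load 2 — point force P=4 kN at a=6 m (b=L-a=2):
  θ_2 = -Pb(L²-b²-3x²)/(6LEI)  [x≤a] = -4·2·(8²-2²-3·(16/3)²)/(6·8·100000) = 19/450000 rad
Superposition: θ = Σ θ_i = -5311/12150000 rad ≈ -0.000437 rad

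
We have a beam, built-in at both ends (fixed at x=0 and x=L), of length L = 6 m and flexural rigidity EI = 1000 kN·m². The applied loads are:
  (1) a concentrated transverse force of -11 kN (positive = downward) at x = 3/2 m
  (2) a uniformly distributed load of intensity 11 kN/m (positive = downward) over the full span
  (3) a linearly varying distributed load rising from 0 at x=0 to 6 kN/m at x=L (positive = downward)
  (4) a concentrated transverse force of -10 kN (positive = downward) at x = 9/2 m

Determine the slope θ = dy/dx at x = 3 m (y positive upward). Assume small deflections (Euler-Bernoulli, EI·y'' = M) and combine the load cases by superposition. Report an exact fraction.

Load 1 — point force P=-11 kN at a=3/2 m (b=L-a=9/2):
  θ_1 = Pa²(L-x)(2bL-(3b+a)(L-x))/(2L³EI)  [x>a] = (-11)·(3/2)²·(6-3)·(2·(9/2)·6-(3·(9/2)+(3/2))·(6-3))/(2·6³·1000) = -99/64000 rad
Load 2 — uniform load w=11 kN/m over full span:
  θ_2 = -wx(L-x)(L-2x)/(12EI) = -11·3·(6-3)·(6-2·3)/(12·1000) = 0 rad
Load 3 — triangular load w₀=6 kN/m (0→w₀ over full span):
  θ_3 = -w₀(2x(L-x)(L-2x)(x+2L)+x²(L-x)²)/(120LEI) = -6·(2·3·(6-3)·(6-2·3)·(3+2·6)+3²·(6-3)²)/(120·6·1000) = -27/40000 rad
Load 4 — point force P=-10 kN at a=9/2 m (b=L-a=3/2):
  θ_4 = -Pb²x(2aL-(3a+b)x)/(2L³EI)  [x≤a] = -(-10)·(3/2)²·3·(2·(9/2)·6-(3·(9/2)+(3/2))·3)/(2·6³·1000) = 9/6400 rad
Superposition: θ = Σ θ_i = -261/320000 rad ≈ -0.000816 rad

θ(3) = -261/320000 rad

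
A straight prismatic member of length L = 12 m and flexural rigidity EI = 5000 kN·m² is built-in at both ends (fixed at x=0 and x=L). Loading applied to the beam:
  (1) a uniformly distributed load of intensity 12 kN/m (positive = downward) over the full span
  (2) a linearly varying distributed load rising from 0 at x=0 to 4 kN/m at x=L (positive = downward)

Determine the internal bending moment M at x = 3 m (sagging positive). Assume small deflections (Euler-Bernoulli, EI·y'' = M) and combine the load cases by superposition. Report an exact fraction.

Load 1 — uniform load w=12 kN/m over full span:
  M_1 = wLx/2 - wL²/12 - wx²/2 = 12·12·3/2 - 12·12²/12 - 12·3²/2 = 18 kN·m
Load 2 — triangular load w₀=4 kN/m (0→w₀ over full span):
  M_2 = 3w₀Lx/20 - w₀L²/30 - w₀x³/(6L) = 3·4·12·3/20 - 4·12²/30 - 4·3³/(6·12) = 9/10 kN·m
Superposition: M = Σ M_i = 189/10 kN·m ≈ 18.900000 kN·m

M(3) = 189/10 kN·m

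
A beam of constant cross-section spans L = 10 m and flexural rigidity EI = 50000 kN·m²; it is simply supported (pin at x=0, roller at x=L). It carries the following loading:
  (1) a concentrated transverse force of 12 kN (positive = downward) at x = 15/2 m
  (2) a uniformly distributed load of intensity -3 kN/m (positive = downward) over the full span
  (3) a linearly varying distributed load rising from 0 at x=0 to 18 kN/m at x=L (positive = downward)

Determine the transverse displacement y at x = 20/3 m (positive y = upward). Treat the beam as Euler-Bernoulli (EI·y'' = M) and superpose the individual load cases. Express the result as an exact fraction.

Load 1 — point force P=12 kN at a=15/2 m (b=L-a=5/2):
  y_1 = -Pbx(L²-b²-x²)/(6LEI)  [x≤a] = -12·(5/2)·(20/3)·(10²-(5/2)²-(20/3)²)/(6·10·50000) = -71/21600 m
Load 2 — uniform load w=-3 kN/m over full span:
  y_2 = -wx(L³-2Lx²+x³)/(24EI) = -(-3)·(20/3)·(10³-2·10·(20/3)²+(20/3)³)/(24·50000) = 11/1620 m
Load 3 — triangular load w₀=18 kN/m (0→w₀ over full span):
  y_3 = -w₀x(7L⁴-10L²x²+3x⁴)/(360LEI) = -18·(20/3)·(7·10⁴-10·10²·(20/3)²+3·(20/3)⁴)/(360·10·50000) = -17/810 m
Superposition: y = Σ y_i = -1133/64800 m ≈ -0.017485 m

y(20/3) = -1133/64800 m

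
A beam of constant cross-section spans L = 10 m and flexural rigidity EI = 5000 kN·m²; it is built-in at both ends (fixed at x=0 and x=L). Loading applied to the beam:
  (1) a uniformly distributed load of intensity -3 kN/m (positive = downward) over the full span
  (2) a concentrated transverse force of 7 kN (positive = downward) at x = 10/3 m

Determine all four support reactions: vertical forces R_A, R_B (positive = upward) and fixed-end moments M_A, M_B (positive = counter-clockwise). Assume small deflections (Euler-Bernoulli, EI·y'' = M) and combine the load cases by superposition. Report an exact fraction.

Load 1 — uniform load w=-3 kN/m over full span:
  R_A = wL/2 = (-3)·10/2 = -15 kN
  M_A = wL²/12 = (-3)·10²/12 = -25 kN·m
  R_B = wL/2 = (-3)·10/2 = -15 kN
  M_B = -wL²/12 = -(-3)·10²/12 = 25 kN·m
Load 2 — point force P=7 kN at a=10/3 m (b=L-a=20/3):
  R_A = Pb²(3a+b)/L³ = 7·(20/3)²·(3·(10/3)+(20/3))/10³ = 140/27 kN
  M_A = Pab²/L² = 7·(10/3)·(20/3)²/10² = 280/27 kN·m
  R_B = Pa²(a+3b)/L³ = 7·(10/3)²·((10/3)+3·(20/3))/10³ = 49/27 kN
  M_B = -Pa²b/L² = -7·(10/3)²·(20/3)/10² = -140/27 kN·m
Superposition: R_A = -265/27 kN, M_A = -395/27 kN·m, R_B = -356/27 kN, M_B = 535/27 kN·m

R_A = -265/27 kN, M_A = -395/27 kN·m, R_B = -356/27 kN, M_B = 535/27 kN·m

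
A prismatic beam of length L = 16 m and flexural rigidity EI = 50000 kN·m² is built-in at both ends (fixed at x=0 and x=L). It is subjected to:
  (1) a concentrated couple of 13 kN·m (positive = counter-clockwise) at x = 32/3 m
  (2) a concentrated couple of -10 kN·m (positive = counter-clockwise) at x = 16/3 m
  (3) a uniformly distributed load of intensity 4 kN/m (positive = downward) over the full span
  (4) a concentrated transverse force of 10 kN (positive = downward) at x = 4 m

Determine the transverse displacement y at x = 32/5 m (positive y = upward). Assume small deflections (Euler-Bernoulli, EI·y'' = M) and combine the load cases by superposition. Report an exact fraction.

y(32/5) = -287044/17578125 m

Load 1 — applied couple M₀=13 kN·m at a=32/3 m (b=L-a=16/3):
  y_1 = (R_Ax³/6 - M_Ax²/2)/EI  [x≤a] with R_A=13/12, M_A=13/3 = ((13/12)·(32/5)³/6 - (13/3)·(32/5)²/2)/50000 = -2912/3515625 m
Load 2 — applied couple M₀=-10 kN·m at a=16/3 m (b=L-a=32/3):
  y_2 = (R_Ax³/6 - M_Ax²/2 - M₀(x-a)²/2)/EI  [x>a] with R_A=-5/6, M_A=0 = ((-5/6)·(32/5)³/6 - 0·(32/5)²/2 - (-10)·((32/5)-(16/3))²/2)/50000 = -48/78125 m
Load 3 — uniform load w=4 kN/m over full span:
  y_3 = -wx²(L-x)²/(24EI) = -4·(32/5)²·(16-(32/5))²/(24·50000) = -24576/1953125 m
Load 4 — point force P=10 kN at a=4 m (b=L-a=12):
  y_4 = -Pa²(L-x)²(3bL-(3b+a)(L-x))/(6L³EI)  [x>a] = -10·4²·(16-(32/5))²·(3·12·16-(3·12+4)·(16-(32/5)))/(6·16³·50000) = -36/15625 m
Superposition: y = Σ y_i = -287044/17578125 m ≈ -0.016330 m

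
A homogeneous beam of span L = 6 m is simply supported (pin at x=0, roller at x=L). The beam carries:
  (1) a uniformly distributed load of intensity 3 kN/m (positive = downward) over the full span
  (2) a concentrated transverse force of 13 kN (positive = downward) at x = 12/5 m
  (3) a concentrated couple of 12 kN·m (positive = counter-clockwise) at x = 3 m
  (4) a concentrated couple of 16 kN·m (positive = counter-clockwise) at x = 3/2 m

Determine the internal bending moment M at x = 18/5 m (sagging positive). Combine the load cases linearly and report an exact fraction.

M(18/5) = 356/25 kN·m

Load 1 — uniform load w=3 kN/m over full span:
  M_1 = wx(L-x)/2 = 3·(18/5)·(6-(18/5))/2 = 324/25 kN·m
Load 2 — point force P=13 kN at a=12/5 m (b=L-a=18/5):
  M_2 = Pa(L-x)/L  [x>a] = 13·(12/5)·(6-(18/5))/6 = 312/25 kN·m
Load 3 — applied couple M₀=12 kN·m at a=3 m (b=L-a=3):
  M_3 = M₀x/L - M₀  [x>a] = 12·(18/5)/6 - 12 = -24/5 kN·m
Load 4 — applied couple M₀=16 kN·m at a=3/2 m (b=L-a=9/2):
  M_4 = M₀x/L - M₀  [x>a] = 16·(18/5)/6 - 16 = -32/5 kN·m
Superposition: M = Σ M_i = 356/25 kN·m ≈ 14.240000 kN·m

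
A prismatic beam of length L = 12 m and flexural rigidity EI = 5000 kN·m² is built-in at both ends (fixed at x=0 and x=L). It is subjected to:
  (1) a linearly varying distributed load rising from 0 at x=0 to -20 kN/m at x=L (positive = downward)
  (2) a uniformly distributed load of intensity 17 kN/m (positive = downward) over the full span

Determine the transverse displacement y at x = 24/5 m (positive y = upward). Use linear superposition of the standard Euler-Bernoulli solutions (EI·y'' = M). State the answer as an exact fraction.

Load 1 — triangular load w₀=-20 kN/m (0→w₀ over full span):
  y_1 = -w₀x²(L-x)²(x+2L)/(120LEI) = -(-20)·(24/5)²·(12-(24/5))²·((24/5)+2·12)/(120·12·5000) = 186624/1953125 m
Load 2 — uniform load w=17 kN/m over full span:
  y_2 = -wx²(L-x)²/(24EI) = -17·(24/5)²·(12-(24/5))²/(24·5000) = -66096/390625 m
Superposition: y = Σ y_i = -143856/1953125 m ≈ -0.073654 m

y(24/5) = -143856/1953125 m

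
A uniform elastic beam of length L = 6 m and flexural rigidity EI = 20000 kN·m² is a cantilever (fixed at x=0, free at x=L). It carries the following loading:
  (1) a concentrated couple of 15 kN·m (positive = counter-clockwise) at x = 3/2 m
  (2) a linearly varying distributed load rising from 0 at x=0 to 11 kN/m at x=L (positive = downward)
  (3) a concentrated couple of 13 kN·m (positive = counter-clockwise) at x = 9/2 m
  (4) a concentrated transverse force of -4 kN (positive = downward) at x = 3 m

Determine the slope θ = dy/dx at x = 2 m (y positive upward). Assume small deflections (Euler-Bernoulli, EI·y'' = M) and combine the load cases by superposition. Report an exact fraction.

Load 1 — applied couple M₀=15 kN·m at a=3/2 m (b=L-a=9/2):
  θ_1 = M₀a/EI  [x>a] = 15·(3/2)/20000 = 9/8000 rad
Load 2 — triangular load w₀=11 kN/m (0→w₀ over full span):
  θ_2 = (w₀Lx²/4-w₀L²x/3-w₀x⁴/(24L))/EI = (11·6·2²/4-11·6²·2/3-11·2⁴/(24·6))/20000 = -1793/180000 rad
Load 3 — applied couple M₀=13 kN·m at a=9/2 m (b=L-a=3/2):
  θ_3 = M₀x/EI  [x≤a] = 13·2/20000 = 13/10000 rad
Load 4 — point force P=-4 kN at a=3 m (b=L-a=3):
  θ_4 = -Px(2a-x)/(2EI)  [x≤a] = -(-4)·2·(2·3-2)/(2·20000) = 1/1250 rad
Superposition: θ = Σ θ_i = -97/14400 rad ≈ -0.006736 rad

θ(2) = -97/14400 rad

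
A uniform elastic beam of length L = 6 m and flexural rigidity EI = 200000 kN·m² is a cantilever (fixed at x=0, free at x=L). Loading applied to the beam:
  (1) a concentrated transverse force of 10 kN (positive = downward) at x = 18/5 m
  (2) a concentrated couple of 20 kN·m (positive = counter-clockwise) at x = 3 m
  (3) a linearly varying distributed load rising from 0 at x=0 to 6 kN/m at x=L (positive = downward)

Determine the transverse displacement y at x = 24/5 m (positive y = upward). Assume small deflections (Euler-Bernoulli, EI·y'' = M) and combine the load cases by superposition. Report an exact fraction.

y(24/5) = -4329513/1562500000 m

Load 1 — point force P=10 kN at a=18/5 m (b=L-a=12/5):
  y_1 = -Pa²(3x-a)/(6EI)  [x>a] = -10·(18/5)²·(3·(24/5)-(18/5))/(6·200000) = -729/625000 m
Load 2 — applied couple M₀=20 kN·m at a=3 m (b=L-a=3):
  y_2 = M₀a(2x-a)/(2EI)  [x>a] = 20·3·(2·(24/5)-3)/(2·200000) = 99/100000 m
Load 3 — triangular load w₀=6 kN/m (0→w₀ over full span):
  y_3 = (w₀Lx³/12-w₀L²x²/6-w₀x⁵/(120L))/EI = (6·6·(24/5)³/12-6·6²·(24/5)²/6-6·(24/5)⁵/(120·6))/200000 = -126684/48828125 m
Superposition: y = Σ y_i = -4329513/1562500000 m ≈ -0.002771 m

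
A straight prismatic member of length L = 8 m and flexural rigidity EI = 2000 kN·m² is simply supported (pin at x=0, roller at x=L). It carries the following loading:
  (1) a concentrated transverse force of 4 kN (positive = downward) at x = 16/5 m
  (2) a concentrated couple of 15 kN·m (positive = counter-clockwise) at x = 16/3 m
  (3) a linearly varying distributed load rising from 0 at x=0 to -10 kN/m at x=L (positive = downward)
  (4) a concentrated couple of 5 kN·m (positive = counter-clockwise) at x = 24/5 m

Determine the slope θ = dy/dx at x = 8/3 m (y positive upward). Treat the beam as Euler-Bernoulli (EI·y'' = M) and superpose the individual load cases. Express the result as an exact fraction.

Load 1 — point force P=4 kN at a=16/5 m (b=L-a=24/5):
  θ_1 = -Pb(L²-b²-3x²)/(6LEI)  [x≤a] = -4·(24/5)·(8²-(24/5)²-3·(8/3)²)/(6·8·2000) = -184/46875 rad
Load 2 — applied couple M₀=15 kN·m at a=16/3 m (b=L-a=8/3):
  θ_2 = (M₀x²/(2L)+C₁)/EI  [x≤a] with C₁=M₀(3b²-L²)/(6L)=-40/3 = (15·(8/3)²/(2·8)+(-40/3))/2000 = -1/300 rad
Load 3 — triangular load w₀=-10 kN/m (0→w₀ over full span):
  θ_3 = -w₀(7L⁴-30L²x²+15x⁴)/(360LEI) = -(-10)·(7·8⁴-30·8²·(8/3)²+15·(8/3)⁴)/(360·8·2000) = 832/30375 rad
Load 4 — applied couple M₀=5 kN·m at a=24/5 m (b=L-a=16/5):
  θ_4 = (M₀x²/(2L)+C₁)/EI  [x≤a] with C₁=M₀(3b²-L²)/(6L)=-52/15 = (5·(8/3)²/(2·8)+(-52/15))/2000 = -7/11250 rad
Superposition: θ = Σ θ_i = 296309/15187500 rad ≈ 0.019510 rad

θ(8/3) = 296309/15187500 rad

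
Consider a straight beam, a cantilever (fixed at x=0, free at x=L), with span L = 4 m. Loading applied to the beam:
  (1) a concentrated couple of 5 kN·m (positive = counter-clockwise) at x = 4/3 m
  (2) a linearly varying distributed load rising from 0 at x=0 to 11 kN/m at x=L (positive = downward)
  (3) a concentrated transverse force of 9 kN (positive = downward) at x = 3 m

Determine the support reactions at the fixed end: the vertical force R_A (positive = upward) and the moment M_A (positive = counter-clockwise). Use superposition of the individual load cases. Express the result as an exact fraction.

R_A = 31 kN, M_A = 242/3 kN·m

Load 1 — applied couple M₀=5 kN·m at a=4/3 m (b=L-a=8/3):
  R_A = 0 kN
  M_A = -M₀ = -5 kN·m
Load 2 — triangular load w₀=11 kN/m (0→w₀ over full span):
  R_A = w₀L/2 = 11·4/2 = 22 kN
  M_A = w₀L²/3 = 11·4²/3 = 176/3 kN·m
Load 3 — point force P=9 kN at a=3 m (b=L-a=1):
  R_A = P = 9 kN
  M_A = Pa = 9·3 = 27 kN·m
Superposition: R_A = 31 kN, M_A = 242/3 kN·m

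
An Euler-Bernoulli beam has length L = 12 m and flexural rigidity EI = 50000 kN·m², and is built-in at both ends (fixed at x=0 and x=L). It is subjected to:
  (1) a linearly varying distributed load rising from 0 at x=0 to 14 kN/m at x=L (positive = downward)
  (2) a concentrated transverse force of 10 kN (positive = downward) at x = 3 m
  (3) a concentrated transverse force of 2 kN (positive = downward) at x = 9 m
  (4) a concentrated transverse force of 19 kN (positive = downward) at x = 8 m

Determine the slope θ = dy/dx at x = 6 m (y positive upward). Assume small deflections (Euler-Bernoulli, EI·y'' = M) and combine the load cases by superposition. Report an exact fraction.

θ(6) = -623/1500000 rad

Load 1 — triangular load w₀=14 kN/m (0→w₀ over full span):
  θ_1 = -w₀(2x(L-x)(L-2x)(x+2L)+x²(L-x)²)/(120LEI) = -14·(2·6·(12-6)·(12-2·6)·(6+2·12)+6²·(12-6)²)/(120·12·50000) = -63/250000 rad
Load 2 — point force P=10 kN at a=3 m (b=L-a=9):
  θ_2 = Pa²(L-x)(2bL-(3b+a)(L-x))/(2L³EI)  [x>a] = 10·3²·(12-6)·(2·9·12-(3·9+3)·(12-6))/(2·12³·50000) = 9/80000 rad
Load 3 — point force P=2 kN at a=9 m (b=L-a=3):
  θ_3 = -Pb²x(2aL-(3a+b)x)/(2L³EI)  [x≤a] = -2·3²·6·(2·9·12-(3·9+3)·6)/(2·12³·50000) = -9/400000 rad
Load 4 — point force P=19 kN at a=8 m (b=L-a=4):
  θ_4 = -Pb²x(2aL-(3a+b)x)/(2L³EI)  [x≤a] = -19·4²·6·(2·8·12-(3·8+4)·6)/(2·12³·50000) = -19/75000 rad
Superposition: θ = Σ θ_i = -623/1500000 rad ≈ -0.000415 rad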